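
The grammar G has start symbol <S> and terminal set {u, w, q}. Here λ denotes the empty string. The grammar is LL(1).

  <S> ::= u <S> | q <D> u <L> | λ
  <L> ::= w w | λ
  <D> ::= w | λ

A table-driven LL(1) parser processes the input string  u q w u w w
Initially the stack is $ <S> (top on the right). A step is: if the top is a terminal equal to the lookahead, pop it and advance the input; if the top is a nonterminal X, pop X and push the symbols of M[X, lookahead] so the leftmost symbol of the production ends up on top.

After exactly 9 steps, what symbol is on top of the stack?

w

     Stack          Input          Action
  1  $ <S>          u q w u w w $  expand <S> ::= u <S>
  2  $ <S> u        u q w u w w $  match u
  3  $ <S>          q w u w w $    expand <S> ::= q <D> u <L>
  4  $ <L> u <D> q  q w u w w $    match q
  5  $ <L> u <D>    w u w w $      expand <D> ::= w
  6  $ <L> u w      w u w w $      match w
  7  $ <L> u        u w w $        match u
  8  $ <L>          w w $          expand <L> ::= w w
  9  $ w w          w w $          match w
Stack after step 9: $ w (top = w).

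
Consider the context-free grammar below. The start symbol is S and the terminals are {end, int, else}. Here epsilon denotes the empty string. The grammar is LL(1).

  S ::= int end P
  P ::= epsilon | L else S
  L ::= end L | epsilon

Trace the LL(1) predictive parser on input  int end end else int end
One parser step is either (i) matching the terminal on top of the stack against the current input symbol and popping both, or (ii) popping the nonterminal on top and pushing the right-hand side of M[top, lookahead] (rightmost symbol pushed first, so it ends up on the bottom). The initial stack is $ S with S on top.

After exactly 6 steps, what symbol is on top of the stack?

step 1: stack=$ S  input=int end end else int end $  — expand S ::= int end P
step 2: stack=$ P end int  input=int end end else int end $  — match int
step 3: stack=$ P end  input=end end else int end $  — match end
step 4: stack=$ P  input=end else int end $  — expand P ::= L else S
step 5: stack=$ S else L  input=end else int end $  — expand L ::= end L
step 6: stack=$ S else L end  input=end else int end $  — match end
Stack after step 6: $ S else L (top = L).

L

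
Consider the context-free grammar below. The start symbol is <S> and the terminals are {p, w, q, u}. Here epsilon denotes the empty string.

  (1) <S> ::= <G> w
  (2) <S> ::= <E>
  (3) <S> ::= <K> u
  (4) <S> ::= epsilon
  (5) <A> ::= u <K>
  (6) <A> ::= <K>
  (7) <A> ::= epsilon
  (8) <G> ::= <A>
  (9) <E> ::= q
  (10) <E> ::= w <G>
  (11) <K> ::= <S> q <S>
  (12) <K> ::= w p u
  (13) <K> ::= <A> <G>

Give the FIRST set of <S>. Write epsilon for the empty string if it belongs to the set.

{epsilon, q, u, w}

FIRST(<E>) = {q, w}
FIRST(<S>) = {epsilon, q, u, w}  (via <G> w, <E>, <K> u)
FIRST(<A>) = {epsilon, q, u, w}  (via <K>)
FIRST(<G>) = {epsilon, q, u, w}  (via <A>)
FIRST(<K>) = {epsilon, q, u, w}  (via <S> q <S>, <A> <G>)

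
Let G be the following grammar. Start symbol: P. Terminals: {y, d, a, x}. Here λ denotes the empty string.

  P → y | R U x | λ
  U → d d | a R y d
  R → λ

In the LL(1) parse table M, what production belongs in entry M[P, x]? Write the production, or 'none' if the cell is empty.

none

FIRST(U): from U→d d we get {d}; from U→a R y d we get {a}. So FIRST(U) = {a, d}.
FIRST(R): from R→λ we get {λ}. So FIRST(R) = {λ}.
FIRST(P): from P→y we get {y}; from P→R U x we get {a, d}; from P→λ we get {λ}. So FIRST(P) = {λ, a, d, y}.
FOLLOW(P) includes $ since P is the start symbol.
FOLLOW(P): P appears on no right-hand side. Thus FOLLOW(P) = {$}.
For P → y: FIRST(y) = {y}, so it goes in M[P, t] for t ∈ {y}.
For P → R U x: FIRST(R U x) = {a, d}, so it goes in M[P, t] for t ∈ {a, d}.
For P → λ: FIRST(λ) = {λ}, so it goes in M[P, t] for t ∈ {}; since λ ∈ FIRST, also for every t ∈ FOLLOW(P) = {$}.
None of these place a production in M[P, x].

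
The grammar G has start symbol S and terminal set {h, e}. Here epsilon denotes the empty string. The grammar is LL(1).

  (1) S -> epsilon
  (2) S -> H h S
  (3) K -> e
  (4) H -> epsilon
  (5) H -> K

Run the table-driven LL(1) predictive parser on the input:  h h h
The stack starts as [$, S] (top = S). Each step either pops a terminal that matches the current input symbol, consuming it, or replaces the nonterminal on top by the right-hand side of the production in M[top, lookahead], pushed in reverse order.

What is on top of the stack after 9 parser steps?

S

     Stack    Input    Action
  1  $ S      h h h $  expand S -> H h S
  2  $ S h H  h h h $  expand H -> epsilon
  3  $ S h    h h h $  match h
  4  $ S      h h $    expand S -> H h S
  5  $ S h H  h h $    expand H -> epsilon
  6  $ S h    h h $    match h
  7  $ S      h $      expand S -> H h S
  8  $ S h H  h $      expand H -> epsilon
  9  $ S h    h $      match h
Stack after step 9: $ S (top = S).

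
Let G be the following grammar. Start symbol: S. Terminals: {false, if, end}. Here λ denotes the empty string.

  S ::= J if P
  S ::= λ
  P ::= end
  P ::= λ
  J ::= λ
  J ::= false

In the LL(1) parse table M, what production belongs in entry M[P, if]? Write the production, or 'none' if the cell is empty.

FIRST(P): from P::=end we get {end}; from P::=λ we get {λ}. So FIRST(P) = {λ, end}.
FIRST(J): from J::=λ we get {λ}; from J::=false we get {false}. So FIRST(J) = {λ, false}.
FIRST(S): from S::=J if P we get {false, if}; from S::=λ we get {λ}. So FIRST(S) = {λ, false, if}.
FOLLOW(S) includes $ since S is the start symbol.
FOLLOW(S): S appears on no right-hand side. Thus FOLLOW(S) = {$}.
FOLLOW(P): in S::=J if P, the suffix after P is empty, so FOLLOW(P) ⊇ FOLLOW(S) = {$}. Thus FOLLOW(P) = {$}.
For P ::= end: FIRST(end) = {end}, so it goes in M[P, t] for t ∈ {end}.
For P ::= λ: FIRST(λ) = {λ}, so it goes in M[P, t] for t ∈ {}; since λ ∈ FIRST, also for every t ∈ FOLLOW(P) = {$}.
None of these place a production in M[P, if].

none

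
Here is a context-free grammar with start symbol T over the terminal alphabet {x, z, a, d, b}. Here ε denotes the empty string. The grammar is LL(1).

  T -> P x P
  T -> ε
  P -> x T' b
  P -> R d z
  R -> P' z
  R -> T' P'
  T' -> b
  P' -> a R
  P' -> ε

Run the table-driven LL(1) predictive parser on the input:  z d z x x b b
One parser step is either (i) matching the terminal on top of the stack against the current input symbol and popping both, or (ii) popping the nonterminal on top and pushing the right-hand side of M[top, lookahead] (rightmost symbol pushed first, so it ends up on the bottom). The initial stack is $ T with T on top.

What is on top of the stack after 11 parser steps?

b

step 1: stack=$ T  input=z d z x x b b $  — expand T -> P x P
step 2: stack=$ P x P  input=z d z x x b b $  — expand P -> R d z
step 3: stack=$ P x z d R  input=z d z x x b b $  — expand R -> P' z
step 4: stack=$ P x z d z P'  input=z d z x x b b $  — expand P' -> ε
step 5: stack=$ P x z d z  input=z d z x x b b $  — match z
step 6: stack=$ P x z d  input=d z x x b b $  — match d
step 7: stack=$ P x z  input=z x x b b $  — match z
step 8: stack=$ P x  input=x x b b $  — match x
step 9: stack=$ P  input=x b b $  — expand P -> x T' b
step 10: stack=$ b T' x  input=x b b $  — match x
step 11: stack=$ b T'  input=b b $  — expand T' -> b
Stack after step 11: $ b b (top = b).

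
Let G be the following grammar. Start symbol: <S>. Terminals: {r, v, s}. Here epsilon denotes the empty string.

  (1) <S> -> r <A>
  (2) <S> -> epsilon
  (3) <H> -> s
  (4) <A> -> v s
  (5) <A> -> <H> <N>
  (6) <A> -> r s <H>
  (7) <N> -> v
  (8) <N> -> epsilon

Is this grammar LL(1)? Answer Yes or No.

Yes

FIRST(<S>) = {epsilon, r}
FIRST(<H>) = {s}
FIRST(<A>) = {r, s, v}
FIRST(<N>) = {epsilon, v}
FOLLOW(<S>) = {$}
FOLLOW(<H>) = {$, v}
FOLLOW(<A>) = {$}
FOLLOW(<N>) = {$}
Each cell of M receives at most one production.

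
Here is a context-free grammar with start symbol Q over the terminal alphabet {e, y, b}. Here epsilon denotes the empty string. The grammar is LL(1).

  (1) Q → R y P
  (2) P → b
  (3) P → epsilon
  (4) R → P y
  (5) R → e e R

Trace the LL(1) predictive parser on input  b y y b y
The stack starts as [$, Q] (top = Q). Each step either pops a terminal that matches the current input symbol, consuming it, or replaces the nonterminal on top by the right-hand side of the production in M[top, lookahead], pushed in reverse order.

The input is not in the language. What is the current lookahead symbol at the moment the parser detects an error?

     Stack      Input        Action
  1  $ Q        b y y b y $  expand Q → R y P
  2  $ P y R    b y y b y $  expand R → P y
  3  $ P y y P  b y y b y $  expand P → b
  4  $ P y y b  b y y b y $  match b
  5  $ P y y    y y b y $    match y
  6  $ P y      y b y $      match y
  7  $ P        b y $        expand P → b
  8  $ b        b y $        match b
  9  $          y $          error: stack empty but input remains

y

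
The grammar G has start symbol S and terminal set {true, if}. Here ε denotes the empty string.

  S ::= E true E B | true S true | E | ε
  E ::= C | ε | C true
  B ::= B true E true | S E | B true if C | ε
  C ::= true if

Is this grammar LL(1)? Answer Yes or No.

No

FIRST(S) = {ε, true}
FIRST(E) = {ε, true}
FIRST(B) = {ε, true}
FIRST(C) = {true}
FOLLOW(S) = {$, true}
FOLLOW(E) = {$, true}
FOLLOW(B) = {$, true}
FOLLOW(C) = {$, true}
Cell M[B, $] receives both B ::= S E and B ::= ε — the grammar is not LL(1).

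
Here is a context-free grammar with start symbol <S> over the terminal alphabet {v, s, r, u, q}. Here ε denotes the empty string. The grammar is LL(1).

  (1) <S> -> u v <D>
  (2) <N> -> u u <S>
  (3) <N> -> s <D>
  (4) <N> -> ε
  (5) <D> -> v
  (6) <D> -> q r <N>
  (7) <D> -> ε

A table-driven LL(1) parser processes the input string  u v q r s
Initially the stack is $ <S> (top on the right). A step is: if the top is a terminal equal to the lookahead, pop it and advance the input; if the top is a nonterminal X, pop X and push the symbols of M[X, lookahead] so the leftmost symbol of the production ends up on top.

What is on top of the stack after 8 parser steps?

step 1: stack=$ <S>  input=u v q r s $  — expand <S> -> u v <D>
step 2: stack=$ <D> v u  input=u v q r s $  — match u
step 3: stack=$ <D> v  input=v q r s $  — match v
step 4: stack=$ <D>  input=q r s $  — expand <D> -> q r <N>
step 5: stack=$ <N> r q  input=q r s $  — match q
step 6: stack=$ <N> r  input=r s $  — match r
step 7: stack=$ <N>  input=s $  — expand <N> -> s <D>
step 8: stack=$ <D> s  input=s $  — match s
Stack after step 8: $ <D> (top = <D>).

<D>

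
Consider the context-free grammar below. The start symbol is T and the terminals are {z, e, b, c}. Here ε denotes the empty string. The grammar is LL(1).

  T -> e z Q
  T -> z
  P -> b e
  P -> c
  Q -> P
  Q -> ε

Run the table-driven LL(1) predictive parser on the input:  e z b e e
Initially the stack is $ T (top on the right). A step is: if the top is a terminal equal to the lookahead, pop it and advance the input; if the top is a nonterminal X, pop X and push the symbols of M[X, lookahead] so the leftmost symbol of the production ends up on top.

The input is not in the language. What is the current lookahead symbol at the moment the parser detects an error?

step 1: stack=$ T  input=e z b e e $  — expand T -> e z Q
step 2: stack=$ Q z e  input=e z b e e $  — match e
step 3: stack=$ Q z  input=z b e e $  — match z
step 4: stack=$ Q  input=b e e $  — expand Q -> P
step 5: stack=$ P  input=b e e $  — expand P -> b e
step 6: stack=$ e b  input=b e e $  — match b
step 7: stack=$ e  input=e e $  — match e
step 8: stack=$  input=e $  — error: stack empty but input remains

e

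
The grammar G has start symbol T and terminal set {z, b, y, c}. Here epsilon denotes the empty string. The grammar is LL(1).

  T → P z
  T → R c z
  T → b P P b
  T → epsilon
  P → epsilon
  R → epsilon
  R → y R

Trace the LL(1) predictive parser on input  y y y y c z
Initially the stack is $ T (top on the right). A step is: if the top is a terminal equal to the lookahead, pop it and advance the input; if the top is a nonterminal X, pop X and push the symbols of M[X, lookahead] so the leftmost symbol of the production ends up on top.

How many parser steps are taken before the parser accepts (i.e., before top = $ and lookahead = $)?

12

      Stack      Input          Action
   1  $ T        y y y y c z $  expand T → R c z
   2  $ z c R    y y y y c z $  expand R → y R
   3  $ z c R y  y y y y c z $  match y
   4  $ z c R    y y y c z $    expand R → y R
   5  $ z c R y  y y y c z $    match y
   6  $ z c R    y y c z $      expand R → y R
   7  $ z c R y  y y c z $      match y
   8  $ z c R    y c z $        expand R → y R
   9  $ z c R y  y c z $        match y
  10  $ z c R    c z $          expand R → epsilon
  11  $ z c      c z $          match c
  12  $ z        z $            match z
Accept reached after 12 steps.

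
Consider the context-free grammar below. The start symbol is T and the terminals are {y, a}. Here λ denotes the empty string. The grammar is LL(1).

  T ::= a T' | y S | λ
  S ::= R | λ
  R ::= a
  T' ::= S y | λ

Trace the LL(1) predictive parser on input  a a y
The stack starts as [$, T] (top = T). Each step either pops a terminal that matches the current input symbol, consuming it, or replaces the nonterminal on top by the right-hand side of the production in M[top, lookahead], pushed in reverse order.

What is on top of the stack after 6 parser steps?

y

step 1: stack=$ T  input=a a y $  — expand T ::= a T'
step 2: stack=$ T' a  input=a a y $  — match a
step 3: stack=$ T'  input=a y $  — expand T' ::= S y
step 4: stack=$ y S  input=a y $  — expand S ::= R
step 5: stack=$ y R  input=a y $  — expand R ::= a
step 6: stack=$ y a  input=a y $  — match a
Stack after step 6: $ y (top = y).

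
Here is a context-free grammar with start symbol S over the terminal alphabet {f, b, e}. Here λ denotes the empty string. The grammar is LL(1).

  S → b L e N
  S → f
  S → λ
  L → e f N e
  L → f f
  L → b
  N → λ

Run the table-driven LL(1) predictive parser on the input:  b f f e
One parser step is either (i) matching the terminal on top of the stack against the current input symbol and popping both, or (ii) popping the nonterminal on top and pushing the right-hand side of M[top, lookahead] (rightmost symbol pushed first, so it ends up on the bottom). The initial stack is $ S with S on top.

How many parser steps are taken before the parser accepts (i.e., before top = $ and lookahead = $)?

7

     Stack      Input      Action
  1  $ S        b f f e $  expand S → b L e N
  2  $ N e L b  b f f e $  match b
  3  $ N e L    f f e $    expand L → f f
  4  $ N e f f  f f e $    match f
  5  $ N e f    f e $      match f
  6  $ N e      e $        match e
  7  $ N        $          expand N → λ
Accept reached after 7 steps.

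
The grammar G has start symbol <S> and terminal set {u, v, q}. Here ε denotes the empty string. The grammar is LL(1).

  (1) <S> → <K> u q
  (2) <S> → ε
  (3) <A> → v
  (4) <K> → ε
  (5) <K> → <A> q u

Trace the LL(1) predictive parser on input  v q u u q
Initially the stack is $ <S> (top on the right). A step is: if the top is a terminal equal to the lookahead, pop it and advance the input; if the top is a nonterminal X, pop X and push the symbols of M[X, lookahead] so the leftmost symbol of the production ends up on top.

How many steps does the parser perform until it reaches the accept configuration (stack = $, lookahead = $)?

step 1: stack=$ <S>  input=v q u u q $  — expand <S> → <K> u q
step 2: stack=$ q u <K>  input=v q u u q $  — expand <K> → <A> q u
step 3: stack=$ q u u q <A>  input=v q u u q $  — expand <A> → v
step 4: stack=$ q u u q v  input=v q u u q $  — match v
step 5: stack=$ q u u q  input=q u u q $  — match q
step 6: stack=$ q u u  input=u u q $  — match u
step 7: stack=$ q u  input=u q $  — match u
step 8: stack=$ q  input=q $  — match q
Accept reached after 8 steps.

8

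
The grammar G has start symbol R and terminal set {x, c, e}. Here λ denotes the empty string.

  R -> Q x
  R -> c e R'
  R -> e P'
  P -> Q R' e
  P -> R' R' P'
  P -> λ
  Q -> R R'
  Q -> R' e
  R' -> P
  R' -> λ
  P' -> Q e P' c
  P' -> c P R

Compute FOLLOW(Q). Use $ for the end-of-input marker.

{c, e, x}

FIRST(R) = {c, e}  (via Q x)
FIRST(P) = {λ, c, e}  (via Q R' e, R' R' P')
FIRST(R') = {λ, c, e}  (via P)
FIRST(Q) = {c, e}  (via R R', R' e)
FIRST(P') = {c, e}  (via Q e P' c)
FOLLOW(R) includes $ since R is the start symbol.
FOLLOW(Q): in R->Q x, Q is followed by x with FIRST {x}; in P->Q R' e, Q is followed by R' e with FIRST {c, e}; in P'->Q e P' c, Q is followed by e P' c with FIRST {e}. Thus FOLLOW(Q) = {c, e, x}.
FOLLOW(R): in Q->R R', R is followed by R' with FIRST {λ, c, e}; in Q->R R', the suffix after R is nullable, so FOLLOW(R) ⊇ FOLLOW(Q) = {c, e, x}; in P'->c P R, the suffix after R is empty, so FOLLOW(R) ⊇ FOLLOW(P') = {$, c, e, x}. Thus FOLLOW(R) = {$, c, e, x}.
FOLLOW(R'): in R->c e R', the suffix after R' is empty, so FOLLOW(R') ⊇ FOLLOW(R) = {$, c, e, x}; in P->Q R' e, R' is followed by e with FIRST {e}; in P->R' R' P' (occurrence 1), R' is followed by R' P' with FIRST {c, e}; in P->R' R' P' (occurrence 2), R' is followed by P' with FIRST {c, e}; in Q->R R', the suffix after R' is empty, so FOLLOW(R') ⊇ FOLLOW(Q) = {c, e, x}; in Q->R' e, R' is followed by e with FIRST {e}. Thus FOLLOW(R') = {$, c, e, x}.
FOLLOW(P): in R'->P, the suffix after P is empty, so FOLLOW(P) ⊇ FOLLOW(R') = {$, c, e, x}; in P'->c P R, P is followed by R with FIRST {c, e}. Thus FOLLOW(P) = {$, c, e, x}.
FOLLOW(P'): in R->e P', the suffix after P' is empty, so FOLLOW(P') ⊇ FOLLOW(R) = {$, c, e, x}; in P->R' R' P', the suffix after P' is empty, so FOLLOW(P') ⊇ FOLLOW(P) = {$, c, e, x}; in P'->Q e P' c, P' is followed by c with FIRST {c}. Thus FOLLOW(P') = {$, c, e, x}.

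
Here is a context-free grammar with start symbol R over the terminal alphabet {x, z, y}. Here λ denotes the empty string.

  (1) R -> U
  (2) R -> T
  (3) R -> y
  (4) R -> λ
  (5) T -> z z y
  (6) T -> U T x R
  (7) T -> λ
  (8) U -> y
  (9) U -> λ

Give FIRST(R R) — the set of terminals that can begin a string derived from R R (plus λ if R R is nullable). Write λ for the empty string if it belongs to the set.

FIRST(U) = {λ, y}
FIRST(T) = {λ, x, y, z}  (via U T x R)
FIRST(R) = {λ, x, y, z}  (via U, T)
FIRST(R R): take FIRST of each symbol in turn, carrying on past any symbol whose FIRST contains λ; result {λ, x, y, z}.

{λ, x, y, z}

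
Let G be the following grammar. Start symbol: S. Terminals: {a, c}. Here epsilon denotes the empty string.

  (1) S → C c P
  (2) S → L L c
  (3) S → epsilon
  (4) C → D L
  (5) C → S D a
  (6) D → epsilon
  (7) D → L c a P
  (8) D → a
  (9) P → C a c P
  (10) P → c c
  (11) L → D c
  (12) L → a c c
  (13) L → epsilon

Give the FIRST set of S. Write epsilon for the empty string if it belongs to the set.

FIRST(S) = {epsilon, a, c}  (via C c P, L L c)
FIRST(C) = {epsilon, a, c}  (via D L, S D a)
FIRST(P) = {a, c}  (via C a c P)
FIRST(D) = {epsilon, a, c}  (via L c a P)
FIRST(L) = {epsilon, a, c}  (via D c)

{epsilon, a, c}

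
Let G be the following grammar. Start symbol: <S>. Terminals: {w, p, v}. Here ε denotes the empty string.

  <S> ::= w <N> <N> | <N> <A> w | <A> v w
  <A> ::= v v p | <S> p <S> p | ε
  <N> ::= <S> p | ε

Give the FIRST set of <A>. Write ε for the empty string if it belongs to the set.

{ε, v, w}

FIRST(<S>): from <S>::=w <N> <N> we get {w}; from <S>::=<N> <A> w we get {v, w}; from <S>::=<A> v w we get {v, w}. So FIRST(<S>) = {v, w}.
FIRST(<A>): from <A>::=v v p we get {v}; from <A>::=<S> p <S> p we get {v, w}; from <A>::=ε we get {ε}. So FIRST(<A>) = {ε, v, w}.
FIRST(<N>): from <N>::=<S> p we get {v, w}; from <N>::=ε we get {ε}. So FIRST(<N>) = {ε, v, w}.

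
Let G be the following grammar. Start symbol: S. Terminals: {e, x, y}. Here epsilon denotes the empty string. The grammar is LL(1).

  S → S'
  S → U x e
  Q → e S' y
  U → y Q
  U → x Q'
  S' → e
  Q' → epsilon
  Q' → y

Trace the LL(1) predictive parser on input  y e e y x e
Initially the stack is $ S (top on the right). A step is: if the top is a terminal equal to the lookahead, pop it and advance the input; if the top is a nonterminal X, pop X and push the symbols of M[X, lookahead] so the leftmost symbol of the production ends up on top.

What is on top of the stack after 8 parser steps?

x

     Stack         Input          Action
  1  $ S           y e e y x e $  expand S → U x e
  2  $ e x U       y e e y x e $  expand U → y Q
  3  $ e x Q y     y e e y x e $  match y
  4  $ e x Q       e e y x e $    expand Q → e S' y
  5  $ e x y S' e  e e y x e $    match e
  6  $ e x y S'    e y x e $      expand S' → e
  7  $ e x y e     e y x e $      match e
  8  $ e x y       y x e $        match y
Stack after step 8: $ e x (top = x).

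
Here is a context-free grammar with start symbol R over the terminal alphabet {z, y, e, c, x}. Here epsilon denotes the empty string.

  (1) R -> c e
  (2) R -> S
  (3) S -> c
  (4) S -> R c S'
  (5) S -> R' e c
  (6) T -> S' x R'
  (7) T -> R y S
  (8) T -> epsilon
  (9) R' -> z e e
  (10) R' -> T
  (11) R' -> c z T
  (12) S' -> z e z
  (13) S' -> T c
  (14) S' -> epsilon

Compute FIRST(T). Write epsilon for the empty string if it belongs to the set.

{epsilon, c, e, x, z}

FIRST(R): from R->c e we get {c}; from R->S we get {c, e, x, z}. So FIRST(R) = {c, e, x, z}.
FIRST(S): from S->c we get {c}; from S->R c S' we get {c, e, x, z}; from S->R' e c we get {c, e, x, z}. So FIRST(S) = {c, e, x, z}.
FIRST(T): from T->S' x R' we get {c, e, x, z}; from T->R y S we get {c, e, x, z}; from T->epsilon we get {epsilon}. So FIRST(T) = {epsilon, c, e, x, z}.
FIRST(R'): from R'->z e e we get {z}; from R'->T we get {epsilon, c, e, x, z}; from R'->c z T we get {c}. So FIRST(R') = {epsilon, c, e, x, z}.
FIRST(S'): from S'->z e z we get {z}; from S'->T c we get {c, e, x, z}; from S'->epsilon we get {epsilon}. So FIRST(S') = {epsilon, c, e, x, z}.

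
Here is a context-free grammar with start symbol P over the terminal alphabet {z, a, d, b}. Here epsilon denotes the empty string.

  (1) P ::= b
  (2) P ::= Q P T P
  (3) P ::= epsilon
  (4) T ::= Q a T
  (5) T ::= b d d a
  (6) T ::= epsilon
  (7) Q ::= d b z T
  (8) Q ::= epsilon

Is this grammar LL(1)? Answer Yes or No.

FIRST(P) = {epsilon, a, b, d}
FIRST(T) = {epsilon, a, b, d}
FIRST(Q) = {epsilon, d}
FOLLOW(P) = {$, a, b, d}
FOLLOW(T) = {$, a, b, d}
FOLLOW(Q) = {$, a, b, d}
Cell M[P, $] receives both P ::= Q P T P and P ::= epsilon — the grammar is not LL(1).

No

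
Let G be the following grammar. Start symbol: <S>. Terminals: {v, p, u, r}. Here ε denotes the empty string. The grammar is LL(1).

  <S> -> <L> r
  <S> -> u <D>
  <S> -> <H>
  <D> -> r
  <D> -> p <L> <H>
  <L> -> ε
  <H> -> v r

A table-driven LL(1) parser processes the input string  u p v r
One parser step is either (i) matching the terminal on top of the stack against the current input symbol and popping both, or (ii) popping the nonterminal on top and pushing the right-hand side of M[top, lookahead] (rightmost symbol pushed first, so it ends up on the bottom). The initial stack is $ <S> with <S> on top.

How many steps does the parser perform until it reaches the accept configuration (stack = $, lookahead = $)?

     Stack        Input      Action
  1  $ <S>        u p v r $  expand <S> -> u <D>
  2  $ <D> u      u p v r $  match u
  3  $ <D>        p v r $    expand <D> -> p <L> <H>
  4  $ <H> <L> p  p v r $    match p
  5  $ <H> <L>    v r $      expand <L> -> ε
  6  $ <H>        v r $      expand <H> -> v r
  7  $ r v        v r $      match v
  8  $ r          r $        match r
Accept reached after 8 steps.

8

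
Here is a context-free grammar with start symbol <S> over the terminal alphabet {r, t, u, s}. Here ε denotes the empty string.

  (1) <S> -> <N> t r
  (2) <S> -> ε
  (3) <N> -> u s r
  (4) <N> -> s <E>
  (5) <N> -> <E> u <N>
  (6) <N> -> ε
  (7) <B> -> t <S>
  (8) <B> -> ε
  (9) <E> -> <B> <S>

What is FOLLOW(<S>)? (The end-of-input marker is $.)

{$, s, t, u}

FIRST(<B>): from <B>->t <S> we get {t}; from <B>->ε we get {ε}. So FIRST(<B>) = {ε, t}.
FIRST(<S>): from <S>-><N> t r we get {s, t, u}; from <S>->ε we get {ε}. So FIRST(<S>) = {ε, s, t, u}.
FIRST(<E>): from <E>-><B> <S> we get {ε, s, t, u}. So FIRST(<E>) = {ε, s, t, u}.
FIRST(<N>): from <N>->u s r we get {u}; from <N>->s <E> we get {s}; from <N>-><E> u <N> we get {s, t, u}; from <N>->ε we get {ε}. So FIRST(<N>) = {ε, s, t, u}.
FOLLOW(<S>) includes $ since <S> is the start symbol.
FOLLOW(<N>): in <S>-><N> t r, <N> is followed by t r with FIRST {t}; in <N>-><E> u <N>, the suffix after <N> is empty (adds nothing new). Thus FOLLOW(<N>) = {t}.
FOLLOW(<E>): in <N>->s <E>, the suffix after <E> is empty, so FOLLOW(<E>) ⊇ FOLLOW(<N>) = {t}; in <N>-><E> u <N>, <E> is followed by u <N> with FIRST {u}. Thus FOLLOW(<E>) = {t, u}.
FOLLOW(<B>): in <E>-><B> <S>, <B> is followed by <S> with FIRST {ε, s, t, u}; in <E>-><B> <S>, the suffix after <B> is nullable, so FOLLOW(<B>) ⊇ FOLLOW(<E>) = {t, u}. Thus FOLLOW(<B>) = {s, t, u}.
FOLLOW(<S>): in <B>->t <S>, the suffix after <S> is empty, so FOLLOW(<S>) ⊇ FOLLOW(<B>) = {s, t, u}; in <E>-><B> <S>, the suffix after <S> is empty, so FOLLOW(<S>) ⊇ FOLLOW(<E>) = {t, u}. Thus FOLLOW(<S>) = {$, s, t, u}.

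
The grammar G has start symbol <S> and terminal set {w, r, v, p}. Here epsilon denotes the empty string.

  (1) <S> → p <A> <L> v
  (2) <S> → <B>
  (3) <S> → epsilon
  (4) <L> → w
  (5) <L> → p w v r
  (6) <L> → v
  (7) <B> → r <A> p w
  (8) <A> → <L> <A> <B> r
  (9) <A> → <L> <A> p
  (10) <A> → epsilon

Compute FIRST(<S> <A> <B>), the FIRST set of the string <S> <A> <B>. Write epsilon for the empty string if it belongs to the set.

{p, r, v, w}

FIRST(<L>) = {p, v, w}
FIRST(<B>) = {r}
FIRST(<S>) = {epsilon, p, r}  (via <B>)
FIRST(<A>) = {epsilon, p, v, w}  (via <L> <A> <B> r, <L> <A> p)
FIRST(<S> <A> <B>): take FIRST of each symbol in turn, carrying on past any symbol whose FIRST contains epsilon; result {p, r, v, w}.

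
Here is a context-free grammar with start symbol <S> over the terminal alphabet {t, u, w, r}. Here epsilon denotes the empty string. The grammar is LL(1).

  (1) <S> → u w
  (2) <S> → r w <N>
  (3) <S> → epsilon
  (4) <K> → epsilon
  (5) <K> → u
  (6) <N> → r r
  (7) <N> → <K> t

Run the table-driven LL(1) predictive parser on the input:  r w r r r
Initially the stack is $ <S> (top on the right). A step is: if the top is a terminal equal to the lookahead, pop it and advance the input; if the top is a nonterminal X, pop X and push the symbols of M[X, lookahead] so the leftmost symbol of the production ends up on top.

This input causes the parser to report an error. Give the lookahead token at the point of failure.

r

     Stack      Input        Action
  1  $ <S>      r w r r r $  expand <S> → r w <N>
  2  $ <N> w r  r w r r r $  match r
  3  $ <N> w    w r r r $    match w
  4  $ <N>      r r r $      expand <N> → r r
  5  $ r r      r r r $      match r
  6  $ r        r r $        match r
  7  $          r $          error: stack empty but input remains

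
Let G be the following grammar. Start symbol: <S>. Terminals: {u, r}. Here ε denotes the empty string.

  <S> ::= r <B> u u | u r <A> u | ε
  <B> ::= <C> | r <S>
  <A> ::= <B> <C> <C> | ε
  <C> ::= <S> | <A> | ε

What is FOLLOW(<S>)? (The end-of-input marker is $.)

{$, r, u}

FIRST(<S>) = {ε, r, u}
FIRST(<B>) = {ε, r, u}  (via <C>)
FIRST(<A>) = {ε, r, u}  (via <B> <C> <C>)
FIRST(<C>) = {ε, r, u}  (via <S>, <A>)
FOLLOW(<S>) includes $ since <S> is the start symbol.
FOLLOW(<S>): in <B>::=r <S>, the suffix after <S> is empty, so FOLLOW(<S>) ⊇ FOLLOW(<B>) = {r, u}; in <C>::=<S>, the suffix after <S> is empty, so FOLLOW(<S>) ⊇ FOLLOW(<C>) = {r, u}. Thus FOLLOW(<S>) = {$, r, u}.
FOLLOW(<B>): in <S>::=r <B> u u, <B> is followed by u u with FIRST {u}; in <A>::=<B> <C> <C>, <B> is followed by <C> <C> with FIRST {ε, r, u}; in <A>::=<B> <C> <C>, the suffix after <B> is nullable, so FOLLOW(<B>) ⊇ FOLLOW(<A>) = {r, u}. Thus FOLLOW(<B>) = {r, u}.
FOLLOW(<A>): in <S>::=u r <A> u, <A> is followed by u with FIRST {u}; in <C>::=<A>, the suffix after <A> is empty, so FOLLOW(<A>) ⊇ FOLLOW(<C>) = {r, u}. Thus FOLLOW(<A>) = {r, u}.
FOLLOW(<C>): in <B>::=<C>, the suffix after <C> is empty, so FOLLOW(<C>) ⊇ FOLLOW(<B>) = {r, u}; in <A>::=<B> <C> <C> (occurrence 1), <C> is followed by <C> with FIRST {ε, r, u}; in <A>::=<B> <C> <C> (occurrence 1), the suffix after <C> is nullable, so FOLLOW(<C>) ⊇ FOLLOW(<A>) = {r, u}; in <A>::=<B> <C> <C> (occurrence 2), the suffix after <C> is empty, so FOLLOW(<C>) ⊇ FOLLOW(<A>) = {r, u}. Thus FOLLOW(<C>) = {r, u}.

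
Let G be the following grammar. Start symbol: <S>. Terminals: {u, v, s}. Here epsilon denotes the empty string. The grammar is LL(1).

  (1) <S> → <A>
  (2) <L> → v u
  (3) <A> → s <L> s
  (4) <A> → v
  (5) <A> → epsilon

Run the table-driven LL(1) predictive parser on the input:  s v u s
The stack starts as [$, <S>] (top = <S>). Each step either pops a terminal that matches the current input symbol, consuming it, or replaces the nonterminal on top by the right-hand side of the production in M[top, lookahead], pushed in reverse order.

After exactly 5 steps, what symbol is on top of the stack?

     Stack      Input      Action
  1  $ <S>      s v u s $  expand <S> → <A>
  2  $ <A>      s v u s $  expand <A> → s <L> s
  3  $ s <L> s  s v u s $  match s
  4  $ s <L>    v u s $    expand <L> → v u
  5  $ s u v    v u s $    match v
Stack after step 5: $ s u (top = u).

u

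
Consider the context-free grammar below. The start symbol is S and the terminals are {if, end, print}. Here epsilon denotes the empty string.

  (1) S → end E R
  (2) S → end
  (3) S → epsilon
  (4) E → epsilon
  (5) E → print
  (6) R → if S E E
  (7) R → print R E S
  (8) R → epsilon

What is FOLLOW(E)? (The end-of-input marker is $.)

{$, end, if, print}

FIRST(S) = {epsilon, end}
FIRST(E) = {epsilon, print}
FIRST(R) = {epsilon, if, print}
FOLLOW(S) includes $ since S is the start symbol.
FOLLOW(S): in R→if S E E, S is followed by E E with FIRST {epsilon, print}; in R→if S E E, the suffix after S is nullable, so FOLLOW(S) ⊇ FOLLOW(R) = {$, end, print}; in R→print R E S, the suffix after S is empty, so FOLLOW(S) ⊇ FOLLOW(R) = {$, end, print}. Thus FOLLOW(S) = {$, end, print}.
FOLLOW(R): in S→end E R, the suffix after R is empty, so FOLLOW(R) ⊇ FOLLOW(S) = {$, end, print}; in R→print R E S, R is followed by E S with FIRST {epsilon, end, print}; in R→print R E S, the suffix after R is nullable (adds nothing new). Thus FOLLOW(R) = {$, end, print}.
FOLLOW(E): in S→end E R, E is followed by R with FIRST {epsilon, if, print}; in S→end E R, the suffix after E is nullable, so FOLLOW(E) ⊇ FOLLOW(S) = {$, end, print}; in R→if S E E (occurrence 1), E is followed by E with FIRST {epsilon, print}; in R→if S E E (occurrence 1), the suffix after E is nullable, so FOLLOW(E) ⊇ FOLLOW(R) = {$, end, print}; in R→if S E E (occurrence 2), the suffix after E is empty, so FOLLOW(E) ⊇ FOLLOW(R) = {$, end, print}; in R→print R E S, E is followed by S with FIRST {epsilon, end}; in R→print R E S, the suffix after E is nullable, so FOLLOW(E) ⊇ FOLLOW(R) = {$, end, print}. Thus FOLLOW(E) = {$, end, if, print}.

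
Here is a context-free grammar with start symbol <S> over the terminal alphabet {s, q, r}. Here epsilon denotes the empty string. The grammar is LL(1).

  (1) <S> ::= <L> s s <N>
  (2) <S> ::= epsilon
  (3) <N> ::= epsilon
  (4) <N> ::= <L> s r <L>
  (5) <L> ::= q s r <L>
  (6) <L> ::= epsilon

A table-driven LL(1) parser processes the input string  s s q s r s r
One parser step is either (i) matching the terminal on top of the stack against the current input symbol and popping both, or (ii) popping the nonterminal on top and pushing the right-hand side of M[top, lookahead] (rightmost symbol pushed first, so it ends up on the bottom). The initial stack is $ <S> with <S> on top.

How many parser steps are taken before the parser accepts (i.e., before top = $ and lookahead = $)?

13

step 1: stack=$ <S>  input=s s q s r s r $  — expand <S> ::= <L> s s <N>
step 2: stack=$ <N> s s <L>  input=s s q s r s r $  — expand <L> ::= epsilon
step 3: stack=$ <N> s s  input=s s q s r s r $  — match s
step 4: stack=$ <N> s  input=s q s r s r $  — match s
step 5: stack=$ <N>  input=q s r s r $  — expand <N> ::= <L> s r <L>
step 6: stack=$ <L> r s <L>  input=q s r s r $  — expand <L> ::= q s r <L>
step 7: stack=$ <L> r s <L> r s q  input=q s r s r $  — match q
step 8: stack=$ <L> r s <L> r s  input=s r s r $  — match s
step 9: stack=$ <L> r s <L> r  input=r s r $  — match r
step 10: stack=$ <L> r s <L>  input=s r $  — expand <L> ::= epsilon
step 11: stack=$ <L> r s  input=s r $  — match s
step 12: stack=$ <L> r  input=r $  — match r
step 13: stack=$ <L>  input=$  — expand <L> ::= epsilon
Accept reached after 13 steps.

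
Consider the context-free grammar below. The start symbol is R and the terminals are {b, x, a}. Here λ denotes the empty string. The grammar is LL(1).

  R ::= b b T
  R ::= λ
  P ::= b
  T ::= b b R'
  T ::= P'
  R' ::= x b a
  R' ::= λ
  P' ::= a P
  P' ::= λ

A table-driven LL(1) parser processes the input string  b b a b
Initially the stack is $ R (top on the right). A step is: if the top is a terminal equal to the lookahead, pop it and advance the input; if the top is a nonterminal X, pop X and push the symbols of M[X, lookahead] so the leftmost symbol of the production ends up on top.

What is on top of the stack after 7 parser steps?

b

     Stack    Input      Action
  1  $ R      b b a b $  expand R ::= b b T
  2  $ T b b  b b a b $  match b
  3  $ T b    b a b $    match b
  4  $ T      a b $      expand T ::= P'
  5  $ P'     a b $      expand P' ::= a P
  6  $ P a    a b $      match a
  7  $ P      b $        expand P ::= b
Stack after step 7: $ b (top = b).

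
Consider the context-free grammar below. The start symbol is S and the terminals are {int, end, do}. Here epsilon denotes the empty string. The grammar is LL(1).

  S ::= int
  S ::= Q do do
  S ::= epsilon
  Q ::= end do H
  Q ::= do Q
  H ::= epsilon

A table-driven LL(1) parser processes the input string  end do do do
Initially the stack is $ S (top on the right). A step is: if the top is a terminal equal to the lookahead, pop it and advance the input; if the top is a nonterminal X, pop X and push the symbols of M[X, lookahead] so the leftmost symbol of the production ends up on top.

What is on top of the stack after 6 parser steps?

do

     Stack             Input           Action
  1  $ S               end do do do $  expand S ::= Q do do
  2  $ do do Q         end do do do $  expand Q ::= end do H
  3  $ do do H do end  end do do do $  match end
  4  $ do do H do      do do do $      match do
  5  $ do do H         do do $         expand H ::= epsilon
  6  $ do do           do do $         match do
Stack after step 6: $ do (top = do).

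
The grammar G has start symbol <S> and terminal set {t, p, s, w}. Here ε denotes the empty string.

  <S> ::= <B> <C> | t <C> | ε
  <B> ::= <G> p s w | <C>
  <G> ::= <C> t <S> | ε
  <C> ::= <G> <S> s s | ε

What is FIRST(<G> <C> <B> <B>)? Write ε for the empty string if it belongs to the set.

{ε, p, s, t}

FIRST(<S>) = {ε, p, s, t}  (via <B> <C>)
FIRST(<B>) = {ε, p, s, t}  (via <G> p s w, <C>)
FIRST(<G>) = {ε, p, s, t}  (via <C> t <S>)
FIRST(<C>) = {ε, p, s, t}  (via <G> <S> s s)
FIRST(<G> <C> <B> <B>): take FIRST of each symbol in turn, carrying on past any symbol whose FIRST contains ε; result {ε, p, s, t}.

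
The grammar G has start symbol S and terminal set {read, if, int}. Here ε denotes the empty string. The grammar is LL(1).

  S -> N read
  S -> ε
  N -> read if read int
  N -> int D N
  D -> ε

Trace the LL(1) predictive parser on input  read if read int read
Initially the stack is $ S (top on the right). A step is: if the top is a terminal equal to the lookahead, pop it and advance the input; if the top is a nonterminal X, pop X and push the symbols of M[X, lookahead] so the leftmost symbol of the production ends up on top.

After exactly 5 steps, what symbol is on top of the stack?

step 1: stack=$ S  input=read if read int read $  — expand S -> N read
step 2: stack=$ read N  input=read if read int read $  — expand N -> read if read int
step 3: stack=$ read int read if read  input=read if read int read $  — match read
step 4: stack=$ read int read if  input=if read int read $  — match if
step 5: stack=$ read int read  input=read int read $  — match read
Stack after step 5: $ read int (top = int).

int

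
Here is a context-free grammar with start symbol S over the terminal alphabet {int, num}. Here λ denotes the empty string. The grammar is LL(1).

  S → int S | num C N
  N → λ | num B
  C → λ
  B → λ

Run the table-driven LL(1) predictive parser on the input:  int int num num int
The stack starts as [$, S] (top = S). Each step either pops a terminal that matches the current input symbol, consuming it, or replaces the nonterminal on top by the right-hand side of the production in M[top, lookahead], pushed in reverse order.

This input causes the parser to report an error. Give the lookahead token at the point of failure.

int

step 1: stack=$ S  input=int int num num int $  — expand S → int S
step 2: stack=$ S int  input=int int num num int $  — match int
step 3: stack=$ S  input=int num num int $  — expand S → int S
step 4: stack=$ S int  input=int num num int $  — match int
step 5: stack=$ S  input=num num int $  — expand S → num C N
step 6: stack=$ N C num  input=num num int $  — match num
step 7: stack=$ N C  input=num int $  — expand C → λ
step 8: stack=$ N  input=num int $  — expand N → num B
step 9: stack=$ B num  input=num int $  — match num
step 10: stack=$ B  input=int $  — error: M[B, int] is empty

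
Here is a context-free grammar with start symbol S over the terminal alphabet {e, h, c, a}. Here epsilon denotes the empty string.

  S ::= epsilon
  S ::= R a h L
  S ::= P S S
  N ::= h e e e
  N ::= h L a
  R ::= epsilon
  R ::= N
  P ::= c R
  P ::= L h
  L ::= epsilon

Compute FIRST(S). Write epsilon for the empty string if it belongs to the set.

FIRST(N): from N::=h e e e we get {h}; from N::=h L a we get {h}. So FIRST(N) = {h}.
FIRST(L): from L::=epsilon we get {epsilon}. So FIRST(L) = {epsilon}.
FIRST(R): from R::=epsilon we get {epsilon}; from R::=N we get {h}. So FIRST(R) = {epsilon, h}.
FIRST(P): from P::=c R we get {c}; from P::=L h we get {h}. So FIRST(P) = {c, h}.
FIRST(S): from S::=epsilon we get {epsilon}; from S::=R a h L we get {a, h}; from S::=P S S we get {c, h}. So FIRST(S) = {epsilon, a, c, h}.

{epsilon, a, c, h}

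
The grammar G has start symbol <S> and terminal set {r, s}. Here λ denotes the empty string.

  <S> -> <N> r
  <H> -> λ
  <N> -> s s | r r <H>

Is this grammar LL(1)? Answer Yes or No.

FIRST(<S>) = {r, s}
FIRST(<H>) = {λ}
FIRST(<N>) = {r, s}
FOLLOW(<S>) = {$}
FOLLOW(<H>) = {r}
FOLLOW(<N>) = {r}
Each cell of M receives at most one production.

Yes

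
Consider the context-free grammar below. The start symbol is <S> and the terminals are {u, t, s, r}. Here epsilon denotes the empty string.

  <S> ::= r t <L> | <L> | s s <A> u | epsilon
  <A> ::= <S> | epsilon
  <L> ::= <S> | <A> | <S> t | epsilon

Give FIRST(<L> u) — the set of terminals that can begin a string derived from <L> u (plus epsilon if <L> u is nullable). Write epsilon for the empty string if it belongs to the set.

FIRST(<S>): from <S>::=r t <L> we get {r}; from <S>::=<L> we get {epsilon, r, s, t}; from <S>::=s s <A> u we get {s}; from <S>::=epsilon we get {epsilon}. So FIRST(<S>) = {epsilon, r, s, t}.
FIRST(<A>): from <A>::=<S> we get {epsilon, r, s, t}; from <A>::=epsilon we get {epsilon}. So FIRST(<A>) = {epsilon, r, s, t}.
FIRST(<L>): from <L>::=<S> we get {epsilon, r, s, t}; from <L>::=<A> we get {epsilon, r, s, t}; from <L>::=<S> t we get {r, s, t}; from <L>::=epsilon we get {epsilon}. So FIRST(<L>) = {epsilon, r, s, t}.
FIRST(<L> u): take FIRST of each symbol in turn, carrying on past any symbol whose FIRST contains epsilon; result {r, s, t, u}.

{r, s, t, u}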